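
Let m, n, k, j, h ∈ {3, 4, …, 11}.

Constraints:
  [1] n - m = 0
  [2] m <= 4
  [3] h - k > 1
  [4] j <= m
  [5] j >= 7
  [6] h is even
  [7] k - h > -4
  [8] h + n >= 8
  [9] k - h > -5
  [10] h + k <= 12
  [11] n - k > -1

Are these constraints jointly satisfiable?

From constraint 5: j ≥ 7. From constraints 2 and 4: j ≤ m and m ≤ 4, so j ≤ 4. But 4 < 7, so no value of j works.

Unsatisfiable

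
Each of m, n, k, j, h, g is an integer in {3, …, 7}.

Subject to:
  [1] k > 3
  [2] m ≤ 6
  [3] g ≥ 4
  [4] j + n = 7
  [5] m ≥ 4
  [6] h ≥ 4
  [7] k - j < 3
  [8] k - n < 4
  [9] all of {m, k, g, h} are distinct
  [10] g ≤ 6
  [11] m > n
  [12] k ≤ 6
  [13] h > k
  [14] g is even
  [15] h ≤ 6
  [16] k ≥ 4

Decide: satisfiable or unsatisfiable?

Unsatisfiable

Constraints 2, 3, 5, 6, 10, 12, 15, and 16 confine each of m, k, g, h to the 3 values {4, …, 6}.
Constraint 9 requires all 4 of them to be distinct, but only 3 values are available — impossible by the pigeonhole principle.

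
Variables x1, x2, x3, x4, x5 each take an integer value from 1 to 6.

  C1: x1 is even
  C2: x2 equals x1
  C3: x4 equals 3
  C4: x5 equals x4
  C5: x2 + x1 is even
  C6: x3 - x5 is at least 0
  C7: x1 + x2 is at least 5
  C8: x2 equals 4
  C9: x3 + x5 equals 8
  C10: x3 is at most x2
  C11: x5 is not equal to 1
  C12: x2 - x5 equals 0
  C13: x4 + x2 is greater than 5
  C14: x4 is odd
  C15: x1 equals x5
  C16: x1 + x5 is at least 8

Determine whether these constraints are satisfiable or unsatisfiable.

Unsatisfiable

Constraint 8 fixes x2 = 4 and constraint 3 fixes x4 = 3. Constraints 2, 4, and 15 give x2 = x1 = x5 = x4, so x2 = x4. But 4 ≠ 3 — contradiction.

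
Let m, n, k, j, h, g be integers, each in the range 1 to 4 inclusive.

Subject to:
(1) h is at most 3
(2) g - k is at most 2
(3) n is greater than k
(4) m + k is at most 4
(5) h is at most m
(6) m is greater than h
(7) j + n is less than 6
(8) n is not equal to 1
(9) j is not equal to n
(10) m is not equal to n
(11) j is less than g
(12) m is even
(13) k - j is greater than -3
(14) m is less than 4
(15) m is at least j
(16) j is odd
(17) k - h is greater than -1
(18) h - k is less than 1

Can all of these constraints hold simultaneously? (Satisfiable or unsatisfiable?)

One satisfying assignment is m = 2, n = 4, k = 1, j = 1, h = 1, g = 2.
For the less obvious constraints — constraint 2: g - k = 1; constraint 4: m + k = 3; constraint 7: j + n = 5 — and the others hold by inspection.

Satisfiable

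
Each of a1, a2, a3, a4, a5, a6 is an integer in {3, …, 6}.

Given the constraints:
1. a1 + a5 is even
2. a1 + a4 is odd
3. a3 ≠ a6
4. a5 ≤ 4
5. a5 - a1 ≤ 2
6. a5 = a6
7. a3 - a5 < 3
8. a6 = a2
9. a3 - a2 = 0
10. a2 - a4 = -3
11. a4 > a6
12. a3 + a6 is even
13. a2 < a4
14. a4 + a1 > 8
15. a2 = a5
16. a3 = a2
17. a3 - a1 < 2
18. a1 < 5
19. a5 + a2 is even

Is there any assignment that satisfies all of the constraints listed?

From constraints 6, 15, and 16, a3 = a2 = a5 = a6, so a3 = a6. But constraint 3 says a3 ≠ a6. Contradiction.

Unsatisfiable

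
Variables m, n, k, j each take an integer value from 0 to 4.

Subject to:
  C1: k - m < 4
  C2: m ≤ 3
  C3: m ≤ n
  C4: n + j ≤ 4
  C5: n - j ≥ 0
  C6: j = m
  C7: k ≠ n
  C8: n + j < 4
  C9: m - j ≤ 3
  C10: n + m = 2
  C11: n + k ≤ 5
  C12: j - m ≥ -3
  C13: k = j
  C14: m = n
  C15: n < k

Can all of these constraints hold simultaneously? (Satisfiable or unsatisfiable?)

From constraints 6, 13, and 14, k = j = m = n, so k = n. But constraint 7 says k ≠ n. Contradiction.

Unsatisfiable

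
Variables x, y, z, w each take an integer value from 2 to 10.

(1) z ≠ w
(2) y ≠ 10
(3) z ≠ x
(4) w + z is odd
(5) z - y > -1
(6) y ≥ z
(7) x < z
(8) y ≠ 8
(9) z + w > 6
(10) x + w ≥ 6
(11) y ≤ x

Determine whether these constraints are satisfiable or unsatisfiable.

Unsatisfiable

Constraints 6, 7, and 11 give x < z, z ≤ y, y ≤ x. Chaining: x < z ≤ y ≤ x, which forces x < x — impossible.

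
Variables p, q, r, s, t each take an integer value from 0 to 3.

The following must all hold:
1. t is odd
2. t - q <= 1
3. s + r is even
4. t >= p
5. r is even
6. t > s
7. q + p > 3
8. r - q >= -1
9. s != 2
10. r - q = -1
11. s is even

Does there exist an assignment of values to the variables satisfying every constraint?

The assignment p = 1, q = 3, r = 2, s = 0, t = 3 works:
  constraint 2 holds since t - q = 0.
  constraint 7 holds since q + p = 4.
  constraint 8 holds since r - q = -1.
The rest check out directly.

Satisfiable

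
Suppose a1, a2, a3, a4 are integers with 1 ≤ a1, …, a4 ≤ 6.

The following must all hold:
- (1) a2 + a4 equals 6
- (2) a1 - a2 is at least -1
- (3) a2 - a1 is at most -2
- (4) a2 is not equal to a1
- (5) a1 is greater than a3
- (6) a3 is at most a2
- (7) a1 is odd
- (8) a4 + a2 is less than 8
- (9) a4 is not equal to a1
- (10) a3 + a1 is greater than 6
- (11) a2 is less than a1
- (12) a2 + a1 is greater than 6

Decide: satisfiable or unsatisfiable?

One satisfying assignment is a1 = 5, a2 = 3, a3 = 2, a4 = 3.
For the less obvious constraints — constraint 1: a2 + a4 = 6; constraint 2: a1 - a2 = 2; constraint 3: a2 - a1 = -2 — and the others hold by inspection.

Satisfiable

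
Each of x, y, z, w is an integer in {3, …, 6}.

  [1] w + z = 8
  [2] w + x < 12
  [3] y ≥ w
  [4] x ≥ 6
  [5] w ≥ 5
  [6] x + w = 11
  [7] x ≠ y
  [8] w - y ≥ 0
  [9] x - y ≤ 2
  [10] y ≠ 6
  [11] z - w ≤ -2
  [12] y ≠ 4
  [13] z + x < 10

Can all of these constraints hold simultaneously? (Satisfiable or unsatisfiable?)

Try x = 6, y = 5, z = 3, w = 5.
Check constraint 1: w + z = 8; constraint 2: w + x = 11; constraint 6: x + w = 11. The remaining constraints are straightforward to verify.

Satisfiable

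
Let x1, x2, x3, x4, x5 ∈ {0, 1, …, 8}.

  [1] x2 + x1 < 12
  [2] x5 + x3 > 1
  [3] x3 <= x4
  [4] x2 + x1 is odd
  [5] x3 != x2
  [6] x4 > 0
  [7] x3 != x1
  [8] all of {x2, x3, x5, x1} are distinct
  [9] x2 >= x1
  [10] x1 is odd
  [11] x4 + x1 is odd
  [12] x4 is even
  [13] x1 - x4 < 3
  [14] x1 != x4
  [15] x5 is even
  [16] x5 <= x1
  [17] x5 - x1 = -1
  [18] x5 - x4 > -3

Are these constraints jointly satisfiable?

Take x1 = 3, x2 = 8, x3 = 0, x4 = 2, x5 = 2. Then constraint 1: x2 + x1 = 11; constraint 2: x5 + x3 = 2; constraint 13: x1 - x4 = 1, and every other listed constraint is also met.

Satisfiable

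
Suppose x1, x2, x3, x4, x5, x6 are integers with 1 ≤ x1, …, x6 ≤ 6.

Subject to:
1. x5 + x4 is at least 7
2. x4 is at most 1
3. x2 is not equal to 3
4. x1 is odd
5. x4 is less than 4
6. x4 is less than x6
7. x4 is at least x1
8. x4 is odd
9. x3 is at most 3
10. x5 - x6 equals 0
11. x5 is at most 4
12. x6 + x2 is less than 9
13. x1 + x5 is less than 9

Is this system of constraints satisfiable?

Unsatisfiable

From constraint 11: x5 ≤ 4. From constraint 2: x4 ≤ 1. Hence x5 + x4 ≤ 5. But constraint 1 requires x5 + x4 ≥ 7, and 7 > 5. Contradiction.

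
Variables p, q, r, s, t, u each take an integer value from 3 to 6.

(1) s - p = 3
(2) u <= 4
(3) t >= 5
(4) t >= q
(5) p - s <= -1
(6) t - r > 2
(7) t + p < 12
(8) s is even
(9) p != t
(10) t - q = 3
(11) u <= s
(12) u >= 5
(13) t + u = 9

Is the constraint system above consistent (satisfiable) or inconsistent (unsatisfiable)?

From constraint 3: t ≥ 5. From constraint 12: u ≥ 5. Hence t + u ≥ 10. But constraint 13 requires t + u = 9, and 9 < 10. Contradiction.

Unsatisfiable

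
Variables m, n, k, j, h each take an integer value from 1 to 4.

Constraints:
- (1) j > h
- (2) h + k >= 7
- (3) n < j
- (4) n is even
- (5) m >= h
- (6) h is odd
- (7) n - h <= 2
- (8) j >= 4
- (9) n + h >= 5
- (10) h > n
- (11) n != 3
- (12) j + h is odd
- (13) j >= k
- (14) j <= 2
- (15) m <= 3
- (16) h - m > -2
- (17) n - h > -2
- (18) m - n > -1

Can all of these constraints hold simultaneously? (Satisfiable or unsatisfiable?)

From constraints 5 and 15: h ≤ m ≤ 3. From constraints 13 and 14: k ≤ j ≤ 2. Hence h + k ≤ 5. But constraint 2 requires h + k ≥ 7, and 7 > 5. Contradiction.

Unsatisfiable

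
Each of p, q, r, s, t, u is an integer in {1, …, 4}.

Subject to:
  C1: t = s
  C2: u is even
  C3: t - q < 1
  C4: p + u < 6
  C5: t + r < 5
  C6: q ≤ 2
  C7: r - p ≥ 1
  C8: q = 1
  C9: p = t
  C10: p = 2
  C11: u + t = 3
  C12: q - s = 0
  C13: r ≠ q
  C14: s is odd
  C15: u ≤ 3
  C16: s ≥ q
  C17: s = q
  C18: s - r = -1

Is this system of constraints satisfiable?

Unsatisfiable

Constraint 10 fixes p = 2 and constraint 8 fixes q = 1. Constraints 1, 9, and 17 give p = t = s = q, so p = q. But 2 ≠ 1 — contradiction.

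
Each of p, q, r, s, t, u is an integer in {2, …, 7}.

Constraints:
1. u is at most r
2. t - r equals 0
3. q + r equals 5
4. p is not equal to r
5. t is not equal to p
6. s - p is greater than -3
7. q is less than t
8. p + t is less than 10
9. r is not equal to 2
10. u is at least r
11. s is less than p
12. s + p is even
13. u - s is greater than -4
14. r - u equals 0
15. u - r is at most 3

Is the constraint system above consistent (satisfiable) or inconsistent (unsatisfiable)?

Satisfiable

Take p = 6, q = 2, r = 3, s = 4, t = 3, u = 3. Then constraint 2: t - r = 0; constraint 3: q + r = 5, and every other listed constraint is also met.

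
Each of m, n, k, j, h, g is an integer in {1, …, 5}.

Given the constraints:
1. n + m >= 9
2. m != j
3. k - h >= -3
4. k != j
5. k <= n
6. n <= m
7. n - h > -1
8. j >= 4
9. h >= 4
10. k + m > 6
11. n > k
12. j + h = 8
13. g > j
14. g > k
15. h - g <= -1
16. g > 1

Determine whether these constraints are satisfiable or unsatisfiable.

Satisfiable

Setting (m, n, k, j, h, g) = (5, 4, 2, 4, 4, 5) satisfies everything: constraint 1: n + m = 9; constraint 3: k - h = -2, and the others follow.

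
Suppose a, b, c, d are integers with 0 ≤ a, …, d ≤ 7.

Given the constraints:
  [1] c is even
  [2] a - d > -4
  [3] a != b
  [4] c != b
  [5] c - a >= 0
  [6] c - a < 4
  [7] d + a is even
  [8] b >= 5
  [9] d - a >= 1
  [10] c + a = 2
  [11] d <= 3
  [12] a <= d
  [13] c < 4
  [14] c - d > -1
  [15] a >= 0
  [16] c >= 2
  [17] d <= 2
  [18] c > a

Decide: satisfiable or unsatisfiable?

Setting (a, b, c, d) = (0, 5, 2, 2) satisfies everything: constraint 2: a - d = -2; constraint 5: c - a = 2, and the others follow.

Satisfiable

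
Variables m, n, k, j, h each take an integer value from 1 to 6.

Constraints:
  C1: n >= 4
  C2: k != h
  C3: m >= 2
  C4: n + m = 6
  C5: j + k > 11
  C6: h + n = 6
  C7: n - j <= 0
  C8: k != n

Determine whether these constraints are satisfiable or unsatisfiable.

Satisfiable

The assignment m = 2, n = 4, k = 6, j = 6, h = 2 works:
  constraint 4 holds since n + m = 6.
  constraint 5 holds since j + k = 12.
  constraint 6 holds since h + n = 6.
The rest check out directly.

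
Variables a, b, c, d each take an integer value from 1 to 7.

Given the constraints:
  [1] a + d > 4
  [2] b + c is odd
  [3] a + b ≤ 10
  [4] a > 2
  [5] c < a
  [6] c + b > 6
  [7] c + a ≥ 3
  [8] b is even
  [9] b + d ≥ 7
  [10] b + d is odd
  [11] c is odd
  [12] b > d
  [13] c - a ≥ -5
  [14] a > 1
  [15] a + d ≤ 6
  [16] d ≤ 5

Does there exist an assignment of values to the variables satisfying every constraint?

Satisfiable

Setting (a, b, c, d) = (4, 6, 1, 1) satisfies everything: constraint 1: a + d = 5; constraint 3: a + b = 10, and the others follow.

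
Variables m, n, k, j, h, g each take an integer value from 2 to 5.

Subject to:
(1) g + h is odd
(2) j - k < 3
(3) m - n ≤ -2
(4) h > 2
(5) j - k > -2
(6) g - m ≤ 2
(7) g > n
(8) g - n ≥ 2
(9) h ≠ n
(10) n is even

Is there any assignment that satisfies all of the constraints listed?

Unsatisfiable

Constraints 3, 6, and 8 give n − m ≥ 2, m − g ≥ -2, g − n ≥ 2.
Adding all 3 inequalities: the left sides telescope to 0, and the right sides sum to 2 + (-2) + 2 = 2. So 0 ≥ 2, which is false.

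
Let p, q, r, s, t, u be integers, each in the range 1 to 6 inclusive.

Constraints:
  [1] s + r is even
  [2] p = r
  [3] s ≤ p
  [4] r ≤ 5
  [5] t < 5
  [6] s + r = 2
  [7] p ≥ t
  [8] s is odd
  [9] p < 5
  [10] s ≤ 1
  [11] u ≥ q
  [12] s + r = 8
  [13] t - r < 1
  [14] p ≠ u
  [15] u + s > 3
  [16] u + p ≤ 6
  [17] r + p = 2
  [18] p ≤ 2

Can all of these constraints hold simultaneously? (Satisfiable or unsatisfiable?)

From constraints 3 and 18: s ≤ p ≤ 2. From constraint 4: r ≤ 5. Hence s + r ≤ 7. But constraint 12 requires s + r = 8, and 8 > 7. Contradiction.

Unsatisfiable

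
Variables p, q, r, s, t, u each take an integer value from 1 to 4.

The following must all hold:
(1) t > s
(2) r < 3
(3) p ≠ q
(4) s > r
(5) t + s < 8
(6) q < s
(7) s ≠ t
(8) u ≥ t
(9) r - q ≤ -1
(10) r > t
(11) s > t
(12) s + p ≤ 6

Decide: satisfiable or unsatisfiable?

Unsatisfiable

Constraints 1, 6, 9, and 10 give t < r, r < q, q < s, s < t. Chaining: t < r < q < s < t, which forces t < t — impossible.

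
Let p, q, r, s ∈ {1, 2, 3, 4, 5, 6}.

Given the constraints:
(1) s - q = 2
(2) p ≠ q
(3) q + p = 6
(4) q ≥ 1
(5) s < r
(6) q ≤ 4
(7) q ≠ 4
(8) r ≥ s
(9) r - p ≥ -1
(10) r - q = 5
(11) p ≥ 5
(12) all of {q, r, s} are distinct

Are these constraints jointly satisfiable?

The assignment p = 5, q = 1, r = 6, s = 3 works:
  constraint 1 holds since s - q = 2.
  constraint 3 holds since q + p = 6.
  constraint 9 holds since r - p = 1.
The rest check out directly.

Satisfiable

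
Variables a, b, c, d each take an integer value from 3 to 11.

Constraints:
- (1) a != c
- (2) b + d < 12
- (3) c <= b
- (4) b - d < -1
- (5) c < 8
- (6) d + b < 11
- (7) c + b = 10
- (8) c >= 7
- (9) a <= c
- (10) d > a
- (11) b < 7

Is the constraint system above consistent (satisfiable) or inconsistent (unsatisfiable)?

Unsatisfiable

From constraints 3 and 8: b ≥ c and c ≥ 7, so b ≥ 7. From constraint 11: b ≤ 6. But 6 < 7, so no value of b works.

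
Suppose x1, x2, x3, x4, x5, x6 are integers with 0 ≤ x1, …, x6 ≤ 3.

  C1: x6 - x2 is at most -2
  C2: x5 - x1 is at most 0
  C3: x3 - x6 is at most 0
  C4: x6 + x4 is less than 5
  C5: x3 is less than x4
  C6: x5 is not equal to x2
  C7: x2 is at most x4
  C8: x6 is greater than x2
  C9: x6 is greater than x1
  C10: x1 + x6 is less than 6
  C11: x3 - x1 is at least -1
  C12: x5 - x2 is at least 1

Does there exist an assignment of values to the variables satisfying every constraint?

Constraints 1, 2, 3, 11, and 12 give x3 − x1 ≥ -1, x1 − x5 ≥ 0, x5 − x2 ≥ 1, x2 − x6 ≥ 2, x6 − x3 ≥ 0.
Adding all 5 inequalities: the left sides telescope to 0, and the right sides sum to (-1) + 0 + 1 + 2 + 0 = 2. So 0 ≥ 2, which is false.

Unsatisfiable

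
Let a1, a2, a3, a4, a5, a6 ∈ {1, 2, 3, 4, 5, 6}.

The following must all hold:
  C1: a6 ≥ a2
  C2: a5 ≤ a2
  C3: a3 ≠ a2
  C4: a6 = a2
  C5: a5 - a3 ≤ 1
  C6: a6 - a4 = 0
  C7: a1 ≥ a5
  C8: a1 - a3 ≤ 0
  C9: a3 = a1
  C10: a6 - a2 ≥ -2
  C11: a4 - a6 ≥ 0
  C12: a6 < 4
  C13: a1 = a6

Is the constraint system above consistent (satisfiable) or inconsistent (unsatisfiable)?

Unsatisfiable

From constraints 4, 9, and 13, a3 = a1 = a6 = a2, so a3 = a2. But constraint 3 says a3 ≠ a2. Contradiction.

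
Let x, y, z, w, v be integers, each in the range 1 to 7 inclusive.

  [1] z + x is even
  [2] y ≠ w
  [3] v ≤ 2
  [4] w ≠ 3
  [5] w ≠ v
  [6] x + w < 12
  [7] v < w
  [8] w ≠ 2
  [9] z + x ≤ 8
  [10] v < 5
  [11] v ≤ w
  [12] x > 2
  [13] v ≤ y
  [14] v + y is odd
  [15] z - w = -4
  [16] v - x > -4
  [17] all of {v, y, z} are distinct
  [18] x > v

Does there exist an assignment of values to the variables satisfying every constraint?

Take x = 3, y = 6, z = 3, w = 7, v = 1. Then constraint 6: x + w = 10; constraint 9: z + x = 6, and every other listed constraint is also met.

Satisfiable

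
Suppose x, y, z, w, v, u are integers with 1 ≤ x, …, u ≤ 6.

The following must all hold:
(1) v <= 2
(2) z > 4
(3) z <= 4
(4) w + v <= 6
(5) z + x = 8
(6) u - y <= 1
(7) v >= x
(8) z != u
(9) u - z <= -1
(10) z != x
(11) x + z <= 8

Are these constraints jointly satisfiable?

Unsatisfiable

From constraint 3: z ≤ 4. From constraints 1 and 7: x ≤ v ≤ 2. Hence z + x ≤ 6. But constraint 5 requires z + x = 8, and 8 > 6. Contradiction.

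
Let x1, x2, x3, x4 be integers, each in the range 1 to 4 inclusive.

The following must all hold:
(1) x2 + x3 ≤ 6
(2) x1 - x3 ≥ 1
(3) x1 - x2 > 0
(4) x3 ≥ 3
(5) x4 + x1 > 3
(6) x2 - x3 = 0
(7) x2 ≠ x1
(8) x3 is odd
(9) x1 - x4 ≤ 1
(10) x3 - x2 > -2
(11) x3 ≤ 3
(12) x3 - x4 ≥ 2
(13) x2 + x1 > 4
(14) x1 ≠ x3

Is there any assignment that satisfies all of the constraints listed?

Unsatisfiable

Constraints 2, 9, and 12 give x4 − x1 ≥ -1, x1 − x3 ≥ 1, x3 − x4 ≥ 2.
Adding all 3 inequalities: the left sides telescope to 0, and the right sides sum to (-1) + 1 + 2 = 2. So 0 ≥ 2, which is false.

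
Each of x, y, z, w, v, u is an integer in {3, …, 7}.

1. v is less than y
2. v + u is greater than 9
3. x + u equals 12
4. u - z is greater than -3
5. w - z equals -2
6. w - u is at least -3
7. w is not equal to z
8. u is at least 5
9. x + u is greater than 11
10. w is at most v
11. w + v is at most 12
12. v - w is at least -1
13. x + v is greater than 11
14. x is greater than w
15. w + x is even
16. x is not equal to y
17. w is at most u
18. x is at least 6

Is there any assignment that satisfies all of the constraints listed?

Take x = 7, y = 6, z = 7, w = 5, v = 5, u = 5. Then constraint 2: v + u = 10; constraint 3: x + u = 12, and every other listed constraint is also met.

Satisfiable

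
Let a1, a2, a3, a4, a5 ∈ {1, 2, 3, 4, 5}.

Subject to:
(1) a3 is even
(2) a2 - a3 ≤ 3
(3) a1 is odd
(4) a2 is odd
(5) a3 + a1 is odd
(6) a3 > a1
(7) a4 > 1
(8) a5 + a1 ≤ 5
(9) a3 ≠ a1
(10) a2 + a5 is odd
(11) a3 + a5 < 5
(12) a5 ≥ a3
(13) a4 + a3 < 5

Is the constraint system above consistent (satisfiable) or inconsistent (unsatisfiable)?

Try a1 = 1, a2 = 5, a3 = 2, a4 = 2, a5 = 2.
Check constraint 2: a2 - a3 = 3; constraint 8: a5 + a1 = 3; constraint 11: a3 + a5 = 4. The remaining constraints are straightforward to verify.

Satisfiable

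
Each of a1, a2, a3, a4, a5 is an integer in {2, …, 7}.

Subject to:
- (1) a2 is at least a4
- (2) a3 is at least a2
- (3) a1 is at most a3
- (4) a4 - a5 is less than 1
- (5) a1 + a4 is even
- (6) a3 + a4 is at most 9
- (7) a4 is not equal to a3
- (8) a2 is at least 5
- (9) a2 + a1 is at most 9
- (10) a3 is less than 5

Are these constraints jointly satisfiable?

Unsatisfiable

From constraints 2 and 8: a3 ≥ a2 and a2 ≥ 5, so a3 ≥ 5. From constraint 10: a3 ≤ 4. But 4 < 5, so no value of a3 works.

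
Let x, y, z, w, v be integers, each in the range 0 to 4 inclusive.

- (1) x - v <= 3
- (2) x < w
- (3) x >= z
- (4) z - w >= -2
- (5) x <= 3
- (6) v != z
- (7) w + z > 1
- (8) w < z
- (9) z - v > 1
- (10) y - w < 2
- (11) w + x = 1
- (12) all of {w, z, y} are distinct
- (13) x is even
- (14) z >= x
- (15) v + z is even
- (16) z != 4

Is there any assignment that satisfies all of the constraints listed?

Constraints 2, 3, and 8 give x < w, w < z, z ≤ x. Chaining: x < w < z ≤ x, which forces x < x — impossible.

Unsatisfiable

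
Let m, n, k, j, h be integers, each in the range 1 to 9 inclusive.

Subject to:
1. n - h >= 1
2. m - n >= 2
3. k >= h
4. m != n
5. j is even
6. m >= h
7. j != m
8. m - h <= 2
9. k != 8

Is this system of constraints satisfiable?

Unsatisfiable

Constraints 1, 2, and 8 give m − n ≥ 2, n − h ≥ 1, h − m ≥ -2.
Adding all 3 inequalities: the left sides telescope to 0, and the right sides sum to 2 + 1 + (-2) = 1. So 0 ≥ 1, which is false.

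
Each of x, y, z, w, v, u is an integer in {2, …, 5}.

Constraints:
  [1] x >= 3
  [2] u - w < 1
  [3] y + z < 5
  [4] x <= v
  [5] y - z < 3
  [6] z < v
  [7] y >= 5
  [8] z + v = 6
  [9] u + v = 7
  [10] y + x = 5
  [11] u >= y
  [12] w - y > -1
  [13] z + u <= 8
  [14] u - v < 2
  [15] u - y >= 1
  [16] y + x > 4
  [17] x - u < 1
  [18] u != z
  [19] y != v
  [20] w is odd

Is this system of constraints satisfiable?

Unsatisfiable

From constraints 7 and 11: u ≥ y ≥ 5. From constraints 1 and 4: v ≥ x ≥ 3. Hence u + v ≥ 8. But constraint 9 requires u + v = 7, and 7 < 8. Contradiction.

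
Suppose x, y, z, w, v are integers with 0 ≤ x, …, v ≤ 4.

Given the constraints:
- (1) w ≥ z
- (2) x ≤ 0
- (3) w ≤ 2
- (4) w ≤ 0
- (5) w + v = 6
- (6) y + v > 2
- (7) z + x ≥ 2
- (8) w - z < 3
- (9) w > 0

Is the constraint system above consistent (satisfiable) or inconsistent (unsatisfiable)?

From constraints 1 and 4: z ≤ w ≤ 0. From constraint 2: x ≤ 0. Hence z + x ≤ 0. But constraint 7 requires z + x ≥ 2, and 2 > 0. Contradiction.

Unsatisfiable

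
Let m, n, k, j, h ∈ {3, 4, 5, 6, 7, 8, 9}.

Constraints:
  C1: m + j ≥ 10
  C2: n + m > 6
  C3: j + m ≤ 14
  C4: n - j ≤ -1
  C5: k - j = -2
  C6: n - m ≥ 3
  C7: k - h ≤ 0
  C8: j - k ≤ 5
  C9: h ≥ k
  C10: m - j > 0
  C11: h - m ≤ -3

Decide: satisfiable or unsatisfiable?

Constraints 4, 6, 7, 8, and 11 give k − j ≥ -5, j − n ≥ 1, n − m ≥ 3, m − h ≥ 3, h − k ≥ 0.
Adding all 5 inequalities: the left sides telescope to 0, and the right sides sum to (-5) + 1 + 3 + 3 + 0 = 2. So 0 ≥ 2, which is false.

Unsatisfiable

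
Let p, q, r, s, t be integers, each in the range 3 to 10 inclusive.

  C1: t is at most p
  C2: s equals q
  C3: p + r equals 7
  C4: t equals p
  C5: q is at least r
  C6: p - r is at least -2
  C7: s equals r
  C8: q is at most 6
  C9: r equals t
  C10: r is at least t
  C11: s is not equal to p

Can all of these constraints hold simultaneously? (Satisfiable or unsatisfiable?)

Unsatisfiable

From constraints 4, 7, and 9, s = r = t = p, so s = p. But constraint 11 says s ≠ p. Contradiction.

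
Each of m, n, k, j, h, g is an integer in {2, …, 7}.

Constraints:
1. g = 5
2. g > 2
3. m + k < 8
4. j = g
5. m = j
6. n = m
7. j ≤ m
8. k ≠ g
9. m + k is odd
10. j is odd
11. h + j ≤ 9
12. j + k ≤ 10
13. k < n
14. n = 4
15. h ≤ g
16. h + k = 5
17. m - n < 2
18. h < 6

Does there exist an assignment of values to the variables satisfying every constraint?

Constraint 14 fixes n = 4 and constraint 1 fixes g = 5. Constraints 4, 5, and 6 give n = m = j = g, so n = g. But 4 ≠ 5 — contradiction.

Unsatisfiable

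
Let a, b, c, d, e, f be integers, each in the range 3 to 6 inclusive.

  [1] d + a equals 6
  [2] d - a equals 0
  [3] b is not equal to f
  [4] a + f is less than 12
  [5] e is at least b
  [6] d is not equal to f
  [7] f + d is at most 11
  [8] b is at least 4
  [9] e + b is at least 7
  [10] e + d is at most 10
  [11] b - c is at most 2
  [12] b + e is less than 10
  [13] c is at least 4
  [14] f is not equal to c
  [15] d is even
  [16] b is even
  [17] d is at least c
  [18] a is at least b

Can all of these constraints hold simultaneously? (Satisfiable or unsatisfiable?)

Unsatisfiable

From constraints 13 and 17: d ≥ c ≥ 4. From constraints 8 and 18: a ≥ b ≥ 4. Hence d + a ≥ 8. But constraint 1 requires d + a = 6, and 6 < 8. Contradiction.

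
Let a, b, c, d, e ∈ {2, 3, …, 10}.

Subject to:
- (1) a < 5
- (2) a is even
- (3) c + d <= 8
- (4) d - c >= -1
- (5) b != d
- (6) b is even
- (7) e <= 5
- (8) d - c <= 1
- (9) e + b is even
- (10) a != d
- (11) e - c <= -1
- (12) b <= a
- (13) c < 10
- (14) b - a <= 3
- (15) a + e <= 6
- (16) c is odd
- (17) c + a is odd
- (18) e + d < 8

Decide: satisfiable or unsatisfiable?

Satisfiable

Take a = 2, b = 2, c = 3, d = 3, e = 2. Then constraint 3: c + d = 6; constraint 4: d - c = 0, and every other listed constraint is also met.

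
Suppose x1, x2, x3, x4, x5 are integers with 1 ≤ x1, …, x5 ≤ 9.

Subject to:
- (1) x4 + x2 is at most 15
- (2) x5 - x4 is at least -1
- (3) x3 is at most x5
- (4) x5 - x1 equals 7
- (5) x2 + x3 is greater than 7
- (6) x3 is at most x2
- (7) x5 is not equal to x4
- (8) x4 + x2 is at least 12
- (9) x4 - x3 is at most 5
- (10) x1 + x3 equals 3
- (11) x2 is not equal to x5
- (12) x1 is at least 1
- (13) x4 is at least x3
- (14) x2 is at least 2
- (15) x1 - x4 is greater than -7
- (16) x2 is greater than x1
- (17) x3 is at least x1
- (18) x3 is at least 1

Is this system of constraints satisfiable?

Setting (x1, x2, x3, x4, x5) = (1, 6, 2, 7, 8) satisfies everything: constraint 1: x4 + x2 = 13; constraint 2: x5 - x4 = 1, and the others follow.

Satisfiable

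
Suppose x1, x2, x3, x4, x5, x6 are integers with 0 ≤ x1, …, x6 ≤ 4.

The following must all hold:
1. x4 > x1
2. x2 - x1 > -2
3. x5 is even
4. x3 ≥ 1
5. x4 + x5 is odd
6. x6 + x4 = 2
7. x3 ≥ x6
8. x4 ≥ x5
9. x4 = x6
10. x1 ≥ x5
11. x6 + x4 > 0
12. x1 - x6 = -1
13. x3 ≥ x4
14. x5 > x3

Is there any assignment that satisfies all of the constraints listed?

Unsatisfiable

Constraints 1, 10, 13, and 14 give x4 ≤ x3, x3 < x5, x5 ≤ x1, x1 < x4. Chaining: x4 ≤ x3 < x5 ≤ x1 < x4, which forces x4 < x4 — impossible.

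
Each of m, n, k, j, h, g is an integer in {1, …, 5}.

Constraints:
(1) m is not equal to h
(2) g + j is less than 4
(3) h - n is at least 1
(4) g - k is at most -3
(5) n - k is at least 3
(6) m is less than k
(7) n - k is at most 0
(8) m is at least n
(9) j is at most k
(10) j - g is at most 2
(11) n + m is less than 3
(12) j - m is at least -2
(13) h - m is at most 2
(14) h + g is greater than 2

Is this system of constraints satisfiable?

Constraints 3, 4, 5, 10, 12, and 13 give j − m ≥ -2, m − h ≥ -2, h − n ≥ 1, n − k ≥ 3, k − g ≥ 3, g − j ≥ -2.
Adding all 6 inequalities: the left sides telescope to 0, and the right sides sum to (-2) + (-2) + 1 + 3 + 3 + (-2) = 1. So 0 ≥ 1, which is false.

Unsatisfiable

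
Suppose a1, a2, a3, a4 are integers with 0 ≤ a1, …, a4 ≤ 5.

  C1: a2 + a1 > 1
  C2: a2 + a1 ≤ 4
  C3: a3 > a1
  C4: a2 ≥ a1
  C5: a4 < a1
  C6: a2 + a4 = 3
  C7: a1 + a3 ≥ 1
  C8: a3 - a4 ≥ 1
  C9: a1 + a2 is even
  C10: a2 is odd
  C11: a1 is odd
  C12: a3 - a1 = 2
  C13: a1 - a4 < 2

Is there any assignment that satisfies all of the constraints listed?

Try a1 = 1, a2 = 3, a3 = 3, a4 = 0.
Check constraint 1: a2 + a1 = 4; constraint 2: a2 + a1 = 4. The remaining constraints are straightforward to verify.

Satisfiable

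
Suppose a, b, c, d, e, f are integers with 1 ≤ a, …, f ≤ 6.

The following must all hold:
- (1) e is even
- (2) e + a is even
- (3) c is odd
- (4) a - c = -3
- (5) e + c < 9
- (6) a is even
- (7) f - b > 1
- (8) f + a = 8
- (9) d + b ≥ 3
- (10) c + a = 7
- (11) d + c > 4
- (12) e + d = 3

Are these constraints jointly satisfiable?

Setting (a, b, c, d, e, f) = (2, 3, 5, 1, 2, 6) satisfies everything: constraint 4: a - c = -3; constraint 5: e + c = 7; constraint 7: f - b = 3, and the others follow.

Satisfiable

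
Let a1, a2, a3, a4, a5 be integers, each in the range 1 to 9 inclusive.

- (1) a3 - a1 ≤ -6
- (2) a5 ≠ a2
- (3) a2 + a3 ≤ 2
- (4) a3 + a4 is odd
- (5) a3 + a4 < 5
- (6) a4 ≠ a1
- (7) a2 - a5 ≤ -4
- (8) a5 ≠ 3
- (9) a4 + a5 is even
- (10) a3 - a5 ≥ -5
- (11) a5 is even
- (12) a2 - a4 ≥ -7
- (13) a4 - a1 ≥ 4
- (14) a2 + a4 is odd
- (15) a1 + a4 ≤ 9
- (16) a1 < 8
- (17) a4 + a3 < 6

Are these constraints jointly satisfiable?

Constraints 1, 7, 10, 12, and 13 give a1 − a3 ≥ 6, a3 − a5 ≥ -5, a5 − a2 ≥ 4, a2 − a4 ≥ -7, a4 − a1 ≥ 4.
Adding all 5 inequalities: the left sides telescope to 0, and the right sides sum to 6 + (-5) + 4 + (-7) + 4 = 2. So 0 ≥ 2, which is false.

Unsatisfiable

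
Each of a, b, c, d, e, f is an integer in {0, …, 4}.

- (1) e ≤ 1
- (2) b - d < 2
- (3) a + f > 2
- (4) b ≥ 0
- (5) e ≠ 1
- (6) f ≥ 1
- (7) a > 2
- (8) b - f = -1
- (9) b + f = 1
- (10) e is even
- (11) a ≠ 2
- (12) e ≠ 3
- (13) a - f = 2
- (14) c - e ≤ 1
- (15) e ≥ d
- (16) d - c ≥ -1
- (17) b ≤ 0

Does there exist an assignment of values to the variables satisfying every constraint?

Satisfiable

Take a = 3, b = 0, c = 1, d = 0, e = 0, f = 1. Then constraint 2: b - d = 0; constraint 3: a + f = 4, and every other listed constraint is also met.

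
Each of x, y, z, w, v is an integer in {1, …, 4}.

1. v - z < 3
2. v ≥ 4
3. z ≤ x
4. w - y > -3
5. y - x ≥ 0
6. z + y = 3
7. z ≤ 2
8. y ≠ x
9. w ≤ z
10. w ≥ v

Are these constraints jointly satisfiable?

From constraints 2 and 10: w ≥ v and v ≥ 4, so w ≥ 4. From constraints 7 and 9: w ≤ z and z ≤ 2, so w ≤ 2. But 2 < 4, so no value of w works.

Unsatisfiable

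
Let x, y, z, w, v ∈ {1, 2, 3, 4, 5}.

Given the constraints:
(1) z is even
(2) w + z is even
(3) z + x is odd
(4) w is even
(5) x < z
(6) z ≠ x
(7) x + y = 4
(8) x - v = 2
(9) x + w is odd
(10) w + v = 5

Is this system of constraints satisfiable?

Setting (x, y, z, w, v) = (3, 1, 4, 4, 1) satisfies everything: constraint 7: x + y = 4; constraint 8: x - v = 2; constraint 10: w + v = 5, and the others follow.

Satisfiable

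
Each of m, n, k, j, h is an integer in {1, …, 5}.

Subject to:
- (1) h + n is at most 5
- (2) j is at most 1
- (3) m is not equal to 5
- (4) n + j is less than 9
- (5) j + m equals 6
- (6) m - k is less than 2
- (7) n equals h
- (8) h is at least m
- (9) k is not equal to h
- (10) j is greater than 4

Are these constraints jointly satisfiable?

From constraint 10: j ≥ 5. From constraint 2: j ≤ 1. But 1 < 5, so no value of j works.

Unsatisfiable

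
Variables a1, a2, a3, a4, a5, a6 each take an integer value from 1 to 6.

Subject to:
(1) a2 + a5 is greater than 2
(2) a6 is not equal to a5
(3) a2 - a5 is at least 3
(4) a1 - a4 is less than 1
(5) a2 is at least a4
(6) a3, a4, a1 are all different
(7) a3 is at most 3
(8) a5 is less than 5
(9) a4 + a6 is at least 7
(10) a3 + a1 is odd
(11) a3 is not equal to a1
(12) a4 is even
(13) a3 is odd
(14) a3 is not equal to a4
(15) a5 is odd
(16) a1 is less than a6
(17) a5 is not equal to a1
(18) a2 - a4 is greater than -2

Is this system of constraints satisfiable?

Satisfiable

The assignment a1 = 2, a2 = 4, a3 = 1, a4 = 4, a5 = 1, a6 = 4 works:
  constraint 1 holds since a2 + a5 = 5.
  constraint 3 holds since a2 - a5 = 3.
The rest check out directly.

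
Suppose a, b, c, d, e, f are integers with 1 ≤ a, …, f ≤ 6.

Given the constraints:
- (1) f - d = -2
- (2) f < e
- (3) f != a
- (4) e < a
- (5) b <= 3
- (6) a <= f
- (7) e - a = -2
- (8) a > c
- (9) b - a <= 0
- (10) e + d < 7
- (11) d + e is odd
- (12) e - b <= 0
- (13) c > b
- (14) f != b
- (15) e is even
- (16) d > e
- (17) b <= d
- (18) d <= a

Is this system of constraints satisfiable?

Constraints 2, 6, 8, 12, and 13 give c < a, a ≤ f, f < e, e ≤ b, b < c. Chaining: c < a ≤ f < e ≤ b < c, which forces c < c — impossible.

Unsatisfiable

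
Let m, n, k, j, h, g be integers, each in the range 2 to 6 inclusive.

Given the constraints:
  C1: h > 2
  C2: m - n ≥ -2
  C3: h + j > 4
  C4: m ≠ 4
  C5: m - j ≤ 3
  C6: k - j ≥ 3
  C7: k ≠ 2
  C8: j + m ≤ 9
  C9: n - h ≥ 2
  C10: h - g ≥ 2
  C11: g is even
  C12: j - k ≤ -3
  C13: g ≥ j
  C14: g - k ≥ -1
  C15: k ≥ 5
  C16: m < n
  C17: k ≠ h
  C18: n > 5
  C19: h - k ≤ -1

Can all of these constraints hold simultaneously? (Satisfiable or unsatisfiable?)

Unsatisfiable

Constraints 2, 5, 6, 9, 10, and 14 give g − k ≥ -1, k − j ≥ 3, j − m ≥ -3, m − n ≥ -2, n − h ≥ 2, h − g ≥ 2.
Adding all 6 inequalities: the left sides telescope to 0, and the right sides sum to (-1) + 3 + (-3) + (-2) + 2 + 2 = 1. So 0 ≥ 1, which is false.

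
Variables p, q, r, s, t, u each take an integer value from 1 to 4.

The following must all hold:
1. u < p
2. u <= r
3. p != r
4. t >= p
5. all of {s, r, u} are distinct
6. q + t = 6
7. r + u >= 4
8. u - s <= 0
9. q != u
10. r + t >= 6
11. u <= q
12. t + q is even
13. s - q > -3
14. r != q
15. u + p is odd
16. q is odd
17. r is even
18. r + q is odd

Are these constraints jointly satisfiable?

Setting (p, q, r, s, t, u) = (2, 3, 4, 3, 3, 1) satisfies everything: constraint 6: q + t = 6; constraint 7: r + u = 5; constraint 8: u - s = -2, and the others follow.

Satisfiable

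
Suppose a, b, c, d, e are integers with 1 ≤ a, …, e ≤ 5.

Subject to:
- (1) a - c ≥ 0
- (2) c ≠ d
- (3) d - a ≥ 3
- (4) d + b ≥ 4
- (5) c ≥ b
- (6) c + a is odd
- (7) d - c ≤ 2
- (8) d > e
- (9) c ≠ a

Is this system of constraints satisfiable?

Constraints 1, 3, and 7 give a − c ≥ 0, c − d ≥ -2, d − a ≥ 3.
Adding all 3 inequalities: the left sides telescope to 0, and the right sides sum to 0 + (-2) + 3 = 1. So 0 ≥ 1, which is false.

Unsatisfiable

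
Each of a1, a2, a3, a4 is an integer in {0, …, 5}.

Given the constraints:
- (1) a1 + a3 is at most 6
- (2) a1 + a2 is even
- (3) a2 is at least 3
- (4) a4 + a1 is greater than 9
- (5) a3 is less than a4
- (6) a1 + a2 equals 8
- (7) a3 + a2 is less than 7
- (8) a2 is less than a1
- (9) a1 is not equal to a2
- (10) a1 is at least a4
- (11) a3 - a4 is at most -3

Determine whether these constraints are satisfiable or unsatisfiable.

Satisfiable

One satisfying assignment is a1 = 5, a2 = 3, a3 = 1, a4 = 5.
For the less obvious constraints — constraint 1: a1 + a3 = 6; constraint 4: a4 + a1 = 10 — and the others hold by inspection.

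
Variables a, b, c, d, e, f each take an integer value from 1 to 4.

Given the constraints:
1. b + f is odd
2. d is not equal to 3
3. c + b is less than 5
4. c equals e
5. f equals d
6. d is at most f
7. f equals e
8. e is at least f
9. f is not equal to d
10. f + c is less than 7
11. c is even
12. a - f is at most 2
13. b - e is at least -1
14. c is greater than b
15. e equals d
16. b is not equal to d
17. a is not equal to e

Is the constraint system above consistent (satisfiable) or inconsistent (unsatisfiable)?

Unsatisfiable

From constraints 7 and 15, f = e = d, so f = d. But constraint 9 says f ≠ d. Contradiction.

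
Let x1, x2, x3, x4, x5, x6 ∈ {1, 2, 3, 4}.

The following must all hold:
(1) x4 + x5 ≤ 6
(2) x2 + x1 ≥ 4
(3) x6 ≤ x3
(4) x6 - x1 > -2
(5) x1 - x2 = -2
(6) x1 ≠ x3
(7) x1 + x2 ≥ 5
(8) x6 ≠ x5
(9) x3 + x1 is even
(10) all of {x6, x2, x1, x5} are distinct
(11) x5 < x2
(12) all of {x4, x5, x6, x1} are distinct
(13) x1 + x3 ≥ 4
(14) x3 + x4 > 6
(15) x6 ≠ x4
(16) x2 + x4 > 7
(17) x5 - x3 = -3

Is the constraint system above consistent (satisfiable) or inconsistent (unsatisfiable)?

Take x1 = 2, x2 = 4, x3 = 4, x4 = 4, x5 = 1, x6 = 3. Then constraint 1: x4 + x5 = 5; constraint 2: x2 + x1 = 6; constraint 4: x6 - x1 = 1, and every other listed constraint is also met.

Satisfiable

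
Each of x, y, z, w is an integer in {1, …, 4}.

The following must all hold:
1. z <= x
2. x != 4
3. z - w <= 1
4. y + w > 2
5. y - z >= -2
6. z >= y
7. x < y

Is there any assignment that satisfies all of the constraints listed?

Unsatisfiable

Constraints 1, 6, and 7 give x < y, y ≤ z, z ≤ x. Chaining: x < y ≤ z ≤ x, which forces x < x — impossible.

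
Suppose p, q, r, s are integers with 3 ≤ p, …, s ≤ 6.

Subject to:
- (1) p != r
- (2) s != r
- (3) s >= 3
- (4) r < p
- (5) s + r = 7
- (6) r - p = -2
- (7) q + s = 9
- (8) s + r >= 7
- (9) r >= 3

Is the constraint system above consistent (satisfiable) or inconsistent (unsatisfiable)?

Satisfiable

Try p = 5, q = 5, r = 3, s = 4.
Check constraint 5: s + r = 7; constraint 6: r - p = -2. The remaining constraints are straightforward to verify.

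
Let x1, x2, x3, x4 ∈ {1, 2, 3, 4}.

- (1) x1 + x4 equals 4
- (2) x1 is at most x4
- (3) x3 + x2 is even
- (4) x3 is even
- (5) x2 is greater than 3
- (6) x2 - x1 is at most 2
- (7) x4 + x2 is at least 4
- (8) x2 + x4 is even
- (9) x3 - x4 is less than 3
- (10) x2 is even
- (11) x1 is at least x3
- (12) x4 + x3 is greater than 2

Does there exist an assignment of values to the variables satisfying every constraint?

Take x1 = 2, x2 = 4, x3 = 2, x4 = 2. Then constraint 1: x1 + x4 = 4; constraint 6: x2 - x1 = 2, and every other listed constraint is also met.

Satisfiable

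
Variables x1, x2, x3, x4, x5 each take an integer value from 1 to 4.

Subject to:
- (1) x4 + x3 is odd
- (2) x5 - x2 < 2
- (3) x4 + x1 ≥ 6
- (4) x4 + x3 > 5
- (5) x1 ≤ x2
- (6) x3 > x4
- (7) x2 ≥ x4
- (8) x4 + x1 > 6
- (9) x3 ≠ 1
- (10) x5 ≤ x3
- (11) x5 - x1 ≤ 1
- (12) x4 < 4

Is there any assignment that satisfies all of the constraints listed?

Satisfiable

Take x1 = 4, x2 = 4, x3 = 4, x4 = 3, x5 = 4. Then constraint 2: x5 - x2 = 0; constraint 3: x4 + x1 = 7, and every other listed constraint is also met.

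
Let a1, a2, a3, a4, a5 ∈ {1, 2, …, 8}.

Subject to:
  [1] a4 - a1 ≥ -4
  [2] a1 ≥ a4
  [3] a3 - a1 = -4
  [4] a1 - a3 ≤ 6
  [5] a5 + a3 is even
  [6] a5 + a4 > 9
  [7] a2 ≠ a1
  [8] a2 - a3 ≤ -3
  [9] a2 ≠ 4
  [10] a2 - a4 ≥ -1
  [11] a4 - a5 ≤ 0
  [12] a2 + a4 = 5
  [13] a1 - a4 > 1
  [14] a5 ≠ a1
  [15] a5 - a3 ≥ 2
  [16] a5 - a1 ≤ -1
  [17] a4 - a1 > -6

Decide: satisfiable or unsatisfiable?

Unsatisfiable

Constraints 1, 8, 10, 15, and 16 give a5 − a3 ≥ 2, a3 − a2 ≥ 3, a2 − a4 ≥ -1, a4 − a1 ≥ -4, a1 − a5 ≥ 1.
Adding all 5 inequalities: the left sides telescope to 0, and the right sides sum to 2 + 3 + (-1) + (-4) + 1 = 1. So 0 ≥ 1, which is false.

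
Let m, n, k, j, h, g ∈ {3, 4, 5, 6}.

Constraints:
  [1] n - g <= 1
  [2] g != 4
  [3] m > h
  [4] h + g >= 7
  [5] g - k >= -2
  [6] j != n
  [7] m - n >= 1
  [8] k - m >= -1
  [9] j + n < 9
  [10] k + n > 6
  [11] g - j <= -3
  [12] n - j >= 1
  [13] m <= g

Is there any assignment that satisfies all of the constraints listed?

Unsatisfiable

Constraints 5, 7, 8, 11, and 12 give g − k ≥ -2, k − m ≥ -1, m − n ≥ 1, n − j ≥ 1, j − g ≥ 3.
Adding all 5 inequalities: the left sides telescope to 0, and the right sides sum to (-2) + (-1) + 1 + 1 + 3 = 2. So 0 ≥ 2, which is false.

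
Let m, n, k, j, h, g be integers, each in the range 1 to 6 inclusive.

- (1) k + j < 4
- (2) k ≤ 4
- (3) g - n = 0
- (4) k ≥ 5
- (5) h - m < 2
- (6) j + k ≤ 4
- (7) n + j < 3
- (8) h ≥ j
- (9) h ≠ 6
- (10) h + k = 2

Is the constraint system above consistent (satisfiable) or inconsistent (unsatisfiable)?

Unsatisfiable

From constraint 4: k ≥ 5. From constraint 2: k ≤ 4. But 4 < 5, so no value of k works.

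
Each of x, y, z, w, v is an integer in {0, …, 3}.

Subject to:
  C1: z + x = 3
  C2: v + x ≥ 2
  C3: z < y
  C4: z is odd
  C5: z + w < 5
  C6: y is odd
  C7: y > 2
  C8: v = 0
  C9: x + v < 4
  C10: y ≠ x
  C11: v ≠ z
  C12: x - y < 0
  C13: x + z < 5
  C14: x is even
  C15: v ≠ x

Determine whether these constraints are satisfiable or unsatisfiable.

Take x = 2, y = 3, z = 1, w = 1, v = 0. Then constraint 1: z + x = 3; constraint 2: v + x = 2; constraint 5: z + w = 2, and every other listed constraint is also met.

Satisfiable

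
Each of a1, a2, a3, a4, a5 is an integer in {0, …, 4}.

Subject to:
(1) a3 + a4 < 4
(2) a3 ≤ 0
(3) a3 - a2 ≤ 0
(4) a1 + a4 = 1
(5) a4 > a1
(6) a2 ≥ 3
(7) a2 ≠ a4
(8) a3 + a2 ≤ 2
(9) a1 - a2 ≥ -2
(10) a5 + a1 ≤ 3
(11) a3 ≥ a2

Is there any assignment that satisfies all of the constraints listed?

From constraints 6 and 11: a3 ≥ a2 and a2 ≥ 3, so a3 ≥ 3. From constraint 2: a3 ≤ 0. But 0 < 3, so no value of a3 works.

Unsatisfiable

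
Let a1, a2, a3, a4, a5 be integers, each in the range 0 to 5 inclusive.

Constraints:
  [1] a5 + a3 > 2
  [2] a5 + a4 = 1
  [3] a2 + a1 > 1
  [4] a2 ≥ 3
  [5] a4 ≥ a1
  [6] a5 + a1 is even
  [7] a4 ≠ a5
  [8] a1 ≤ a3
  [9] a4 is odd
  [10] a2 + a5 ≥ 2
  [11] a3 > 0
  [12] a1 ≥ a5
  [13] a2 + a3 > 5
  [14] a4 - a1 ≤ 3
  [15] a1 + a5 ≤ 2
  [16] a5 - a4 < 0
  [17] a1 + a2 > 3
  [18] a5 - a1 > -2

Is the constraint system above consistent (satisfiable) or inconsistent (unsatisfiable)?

Take a1 = 0, a2 = 4, a3 = 4, a4 = 1, a5 = 0. Then constraint 1: a5 + a3 = 4; constraint 2: a5 + a4 = 1; constraint 3: a2 + a1 = 4, and every other listed constraint is also met.

Satisfiable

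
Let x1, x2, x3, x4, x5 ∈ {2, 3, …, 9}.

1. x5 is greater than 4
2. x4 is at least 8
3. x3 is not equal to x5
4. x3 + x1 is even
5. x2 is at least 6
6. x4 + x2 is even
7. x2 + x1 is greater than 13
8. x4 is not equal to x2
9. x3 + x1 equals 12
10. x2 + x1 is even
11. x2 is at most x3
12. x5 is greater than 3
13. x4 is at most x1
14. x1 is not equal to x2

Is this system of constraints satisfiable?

Unsatisfiable

From constraints 5 and 11: x3 ≥ x2 ≥ 6. From constraints 2 and 13: x1 ≥ x4 ≥ 8. Hence x3 + x1 ≥ 14. But constraint 9 requires x3 + x1 = 12, and 12 < 14. Contradiction.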